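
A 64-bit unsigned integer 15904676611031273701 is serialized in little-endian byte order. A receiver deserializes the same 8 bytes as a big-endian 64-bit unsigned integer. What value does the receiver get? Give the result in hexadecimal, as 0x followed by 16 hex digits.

0xE590FB731CC3B8DC

15904676611031273701 in 64-bit hexadecimal is 0xDCB8C31C73FB90E5.
Stored little-endian, the bytes at ascending addresses are E5 90 FB 73 1C C3 B8 DC.
Read back as big-endian, the last byte is least significant, giving 0xE590FB731CC3B8DC.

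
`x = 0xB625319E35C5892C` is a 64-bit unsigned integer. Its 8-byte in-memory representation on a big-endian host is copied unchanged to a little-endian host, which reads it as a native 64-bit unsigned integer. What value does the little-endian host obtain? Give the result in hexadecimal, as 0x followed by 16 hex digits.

Stored big-endian, the bytes at ascending addresses are B6 25 31 9E 35 C5 89 2C.
Read back as little-endian, the first byte is least significant, giving 0x2C89C5359E3125B6.

0x2C89C5359E3125B6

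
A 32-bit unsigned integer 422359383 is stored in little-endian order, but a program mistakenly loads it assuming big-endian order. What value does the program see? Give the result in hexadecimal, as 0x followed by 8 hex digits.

422359383 in 32-bit hexadecimal is 0x192CB157.
Stored little-endian, the bytes at ascending addresses are 57 B1 2C 19.
Read back as big-endian, the last byte is least significant, giving 0x57B12C19.

0x57B12C19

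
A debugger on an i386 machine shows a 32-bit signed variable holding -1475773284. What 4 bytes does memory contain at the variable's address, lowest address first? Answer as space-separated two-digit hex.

Two's complement of -1475773284 in 32 bits: 1475773284 = 0x57F68364; invert → 0xA8097C9B; add 1 → 0xA8097C9C.
Split into bytes (most-significant first): A8 09 7C 9C.
Little-endian: lowest address holds the least-significant byte.
So at ascending addresses the bytes are 9C 7C 09 A8.

9C 7C 09 A8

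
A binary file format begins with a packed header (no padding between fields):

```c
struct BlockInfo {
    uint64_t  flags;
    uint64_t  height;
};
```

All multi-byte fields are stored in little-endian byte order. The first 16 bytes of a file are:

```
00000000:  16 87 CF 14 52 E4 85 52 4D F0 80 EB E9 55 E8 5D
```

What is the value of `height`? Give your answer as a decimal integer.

6766752903291007053

`height` follows `flags` (8 bytes), so it starts at byte offset 8 and occupies 8 bytes.
Bytes at offsets 8..15: 4D F0 80 EB E9 55 E8 5D.
In little-endian order the low byte comes first in memory.
Reassemble most-significant byte first: 5D E8 55 E9 EB 80 F0 4D → 0x5DE855E9EB80F04D.
0x5DE855E9EB80F04D = 6766752903291007053.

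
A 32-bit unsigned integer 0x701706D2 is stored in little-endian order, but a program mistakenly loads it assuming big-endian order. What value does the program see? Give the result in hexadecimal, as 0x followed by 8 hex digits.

0xD2061770

Stored little-endian, the bytes at ascending addresses are D2 06 17 70.
Read back as big-endian, the last byte is least significant, giving 0xD2061770.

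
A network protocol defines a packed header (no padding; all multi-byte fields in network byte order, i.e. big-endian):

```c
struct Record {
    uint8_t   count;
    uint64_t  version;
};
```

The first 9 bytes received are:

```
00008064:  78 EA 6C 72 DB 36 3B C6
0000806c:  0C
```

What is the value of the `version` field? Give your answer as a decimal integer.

16892002588193179148

`version` follows `count` (1 byte), so it starts at byte offset 1 and occupies 8 bytes.
Bytes at offsets 1..8: EA 6C 72 DB 36 3B C6 0C.
Big-endian: lowest address holds the most-significant byte.
The bytes are already most-significant first: 0xEA6C72DB363BC60C.
0xEA6C72DB363BC60C = 16892002588193179148.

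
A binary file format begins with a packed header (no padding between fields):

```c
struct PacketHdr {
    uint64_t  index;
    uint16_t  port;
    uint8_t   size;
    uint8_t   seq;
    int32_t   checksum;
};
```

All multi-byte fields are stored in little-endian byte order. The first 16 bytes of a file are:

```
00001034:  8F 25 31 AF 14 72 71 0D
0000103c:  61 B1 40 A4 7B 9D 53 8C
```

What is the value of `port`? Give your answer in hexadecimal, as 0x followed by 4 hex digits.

0xB161

`port` follows `index` (8 bytes), so it starts at byte offset 8 and occupies 2 bytes.
Bytes at offsets 8..9: 61 B1.
In little-endian order the low byte comes first in memory.
Reassemble most-significant byte first: B1 61 → 0xB161.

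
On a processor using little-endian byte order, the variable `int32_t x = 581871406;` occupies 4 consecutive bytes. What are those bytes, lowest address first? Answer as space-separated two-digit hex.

581871406 in hexadecimal, padded to 32 bits, is 0x22AEA72E.
Split into bytes (most-significant first): 22 AE A7 2E.
Little-endian: lowest address holds the least-significant byte.
So at ascending addresses the bytes are 2E A7 AE 22.

2E A7 AE 22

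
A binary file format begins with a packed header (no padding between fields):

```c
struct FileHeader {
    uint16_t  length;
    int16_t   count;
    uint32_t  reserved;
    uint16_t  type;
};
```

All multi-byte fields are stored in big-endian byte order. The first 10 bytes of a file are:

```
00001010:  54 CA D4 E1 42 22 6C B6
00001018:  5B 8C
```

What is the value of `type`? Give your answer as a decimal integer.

`type` follows `length` (2 B), `count` (2 B), `reserved` (4 B), so it starts at offset 2 + 2 + 4 = 8 and occupies 2 bytes.
Bytes at offsets 8..9: 5B 8C.
Big-endian stores the most-significant byte at the lowest address.
The bytes are already most-significant first: 0x5B8C.
0x5B8C = 23436.

23436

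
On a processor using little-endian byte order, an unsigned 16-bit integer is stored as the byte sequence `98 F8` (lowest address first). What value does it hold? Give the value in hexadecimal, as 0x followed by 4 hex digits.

0xF898

Little-endian: lowest address holds the least-significant byte.
Reassemble most-significant byte first: F8 98 → 0xF898.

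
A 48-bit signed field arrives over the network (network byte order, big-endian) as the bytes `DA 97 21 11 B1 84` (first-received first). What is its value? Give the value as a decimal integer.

-41132346986108

In big-endian order the high byte comes first in memory.
The bytes are already most-significant first: 0xDA972111B184.
Top bit is set, so as a signed 48-bit value this is 0xDA972111B184 − 2^48 = -41132346986108.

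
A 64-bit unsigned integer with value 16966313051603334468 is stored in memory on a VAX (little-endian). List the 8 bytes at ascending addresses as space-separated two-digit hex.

44 F5 E3 3C D4 73 74 EB

16966313051603334468 in hexadecimal, padded to 64 bits, is 0xEB7473D43CE3F544.
Split into bytes (most-significant first): EB 74 73 D4 3C E3 F5 44.
Little-endian stores the least-significant byte at the lowest address.
So at ascending addresses the bytes are 44 F5 E3 3C D4 73 74 EB.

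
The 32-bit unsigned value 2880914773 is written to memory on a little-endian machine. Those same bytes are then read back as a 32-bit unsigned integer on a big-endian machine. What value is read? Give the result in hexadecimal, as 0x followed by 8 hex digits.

0x5545B7AB

2880914773 in 32-bit hexadecimal is 0xABB74555.
Stored little-endian, the bytes at ascending addresses are 55 45 B7 AB.
Read back as big-endian, the last byte is least significant, giving 0x5545B7AB.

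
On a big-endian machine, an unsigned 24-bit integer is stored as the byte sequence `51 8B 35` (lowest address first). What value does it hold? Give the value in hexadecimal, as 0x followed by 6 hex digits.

0x518B35

Big-endian: lowest address holds the most-significant byte.
The bytes are already most-significant first: 0x518B35.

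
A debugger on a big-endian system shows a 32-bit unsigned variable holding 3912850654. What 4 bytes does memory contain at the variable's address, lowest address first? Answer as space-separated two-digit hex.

E9 39 5C DE

3912850654 in hexadecimal, padded to 32 bits, is 0xE9395CDE.
Split into bytes (most-significant first): E9 39 5C DE.
Big-endian stores the most-significant byte at the lowest address.
So the memory order matches the most-significant-first order: E9 39 5C DE.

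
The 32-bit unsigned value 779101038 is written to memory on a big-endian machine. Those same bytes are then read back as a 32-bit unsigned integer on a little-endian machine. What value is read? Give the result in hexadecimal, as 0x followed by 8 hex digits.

779101038 in 32-bit hexadecimal is 0x2E70236E.
Stored big-endian, the bytes at ascending addresses are 2E 70 23 6E.
Read back as little-endian, the first byte is least significant, giving 0x6E23702E.

0x6E23702E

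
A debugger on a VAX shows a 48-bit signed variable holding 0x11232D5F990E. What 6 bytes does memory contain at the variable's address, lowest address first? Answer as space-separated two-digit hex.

0E 99 5F 2D 23 11

Split into bytes (most-significant first): 11 23 2D 5F 99 0E.
Little-endian stores the least-significant byte at the lowest address.
So at ascending addresses the bytes are 0E 99 5F 2D 23 11.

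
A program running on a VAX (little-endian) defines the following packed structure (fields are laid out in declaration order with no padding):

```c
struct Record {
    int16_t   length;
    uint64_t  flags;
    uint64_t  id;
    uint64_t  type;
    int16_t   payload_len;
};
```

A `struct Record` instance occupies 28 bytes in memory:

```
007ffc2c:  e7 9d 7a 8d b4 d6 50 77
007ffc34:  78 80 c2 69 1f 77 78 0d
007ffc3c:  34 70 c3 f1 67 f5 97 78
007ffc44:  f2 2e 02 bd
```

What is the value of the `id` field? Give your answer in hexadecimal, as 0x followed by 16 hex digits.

0x70340D78771F69C2

`id` follows `length` (2 B), `flags` (8 B), so it starts at offset 2 + 8 = 10 and occupies 8 bytes.
Bytes at offsets 10..17: C2 69 1F 77 78 0D 34 70.
Little-endian: lowest address holds the least-significant byte.
Reassemble most-significant byte first: 70 34 0D 78 77 1F 69 C2 → 0x70340D78771F69C2.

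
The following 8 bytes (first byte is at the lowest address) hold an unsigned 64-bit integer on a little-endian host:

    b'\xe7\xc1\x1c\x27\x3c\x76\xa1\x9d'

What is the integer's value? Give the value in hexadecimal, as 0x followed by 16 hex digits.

0x9DA1763C271CC1E7

Little-endian stores the least-significant byte at the lowest address.
Reassemble most-significant byte first: 9D A1 76 3C 27 1C C1 E7 → 0x9DA1763C271CC1E7.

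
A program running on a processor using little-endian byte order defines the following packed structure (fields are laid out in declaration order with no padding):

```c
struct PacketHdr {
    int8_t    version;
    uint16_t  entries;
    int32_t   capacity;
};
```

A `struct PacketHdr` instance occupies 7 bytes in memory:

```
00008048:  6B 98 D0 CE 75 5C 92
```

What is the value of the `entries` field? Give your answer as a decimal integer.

53400

`entries` follows `version` (1 byte), so it starts at byte offset 1 and occupies 2 bytes.
Bytes at offsets 1..2: 98 D0.
In little-endian order the low byte comes first in memory.
Reassemble most-significant byte first: D0 98 → 0xD098.
0xD098 = 53400.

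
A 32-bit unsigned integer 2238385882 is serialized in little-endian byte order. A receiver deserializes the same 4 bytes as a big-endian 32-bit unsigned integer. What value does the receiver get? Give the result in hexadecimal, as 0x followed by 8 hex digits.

2238385882 in 32-bit hexadecimal is 0x856B0EDA.
Stored little-endian, the bytes at ascending addresses are DA 0E 6B 85.
Read back as big-endian, the last byte is least significant, giving 0xDA0E6B85.

0xDA0E6B85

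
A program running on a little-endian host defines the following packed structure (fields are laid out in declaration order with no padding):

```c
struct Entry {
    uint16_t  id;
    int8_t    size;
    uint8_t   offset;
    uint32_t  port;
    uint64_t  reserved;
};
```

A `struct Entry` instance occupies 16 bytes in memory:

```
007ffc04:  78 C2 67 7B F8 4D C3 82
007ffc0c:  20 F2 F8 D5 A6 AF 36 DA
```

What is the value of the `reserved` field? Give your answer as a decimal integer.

`reserved` follows `id` (2 B), `size` (1 B), `offset` (1 B), `port` (4 B), so it starts at offset 2 + 1 + 1 + 4 = 8 and occupies 8 bytes.
Bytes at offsets 8..15: 20 F2 F8 D5 A6 AF 36 DA.
Little-endian stores the least-significant byte at the lowest address.
Reassemble most-significant byte first: DA 36 AF A6 D5 F8 F2 20 → 0xDA36AFA6D5F8F220.
0xDA36AFA6D5F8F220 = 15723948280099959328.

15723948280099959328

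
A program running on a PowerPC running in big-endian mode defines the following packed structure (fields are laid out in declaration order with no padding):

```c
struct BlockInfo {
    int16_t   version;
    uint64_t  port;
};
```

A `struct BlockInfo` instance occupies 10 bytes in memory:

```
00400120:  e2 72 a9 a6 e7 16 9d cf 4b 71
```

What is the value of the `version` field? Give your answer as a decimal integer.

-7566

`version` is the first field, at byte offset 0, occupying 2 bytes.
Bytes at offsets 0..1: E2 72.
Big-endian: lowest address holds the most-significant byte.
The bytes are already most-significant first: 0xE272.
Top bit is set, so as a signed 16-bit value this is 0xE272 − 2^16 = -7566.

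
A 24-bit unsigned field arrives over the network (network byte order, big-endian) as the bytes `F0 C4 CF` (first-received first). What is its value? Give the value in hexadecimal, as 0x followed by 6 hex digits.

0xF0C4CF

Big-endian stores the most-significant byte at the lowest address.
The bytes are already most-significant first: 0xF0C4CF.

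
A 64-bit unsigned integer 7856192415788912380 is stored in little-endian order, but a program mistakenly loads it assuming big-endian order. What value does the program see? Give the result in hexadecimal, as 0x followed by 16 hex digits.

7856192415788912380 in 64-bit hexadecimal is 0x6D06CD60D6374EFC.
Stored little-endian, the bytes at ascending addresses are FC 4E 37 D6 60 CD 06 6D.
Read back as big-endian, the last byte is least significant, giving 0xFC4E37D660CD066D.

0xFC4E37D660CD066D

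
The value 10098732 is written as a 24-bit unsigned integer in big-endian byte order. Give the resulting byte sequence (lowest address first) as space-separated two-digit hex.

10098732 in hexadecimal, padded to 24 bits, is 0x9A182C.
Split into bytes (most-significant first): 9A 18 2C.
In big-endian order the high byte comes first in memory.
So the memory order matches the most-significant-first order: 9A 18 2C.

9A 18 2C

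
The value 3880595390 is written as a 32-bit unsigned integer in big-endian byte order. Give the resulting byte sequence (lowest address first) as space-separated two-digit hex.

3880595390 in hexadecimal, padded to 32 bits, is 0xE74D2FBE.
Split into bytes (most-significant first): E7 4D 2F BE.
Big-endian: lowest address holds the most-significant byte.
So the memory order matches the most-significant-first order: E7 4D 2F BE.

E7 4D 2F BE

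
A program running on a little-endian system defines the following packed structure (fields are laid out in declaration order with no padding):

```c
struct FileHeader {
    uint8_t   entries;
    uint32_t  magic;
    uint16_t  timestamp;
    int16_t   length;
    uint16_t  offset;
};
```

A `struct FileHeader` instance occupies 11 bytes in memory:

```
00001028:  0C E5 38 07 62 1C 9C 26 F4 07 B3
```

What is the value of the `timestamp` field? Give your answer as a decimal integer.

`timestamp` follows `entries` (1 B), `magic` (4 B), so it starts at offset 1 + 4 = 5 and occupies 2 bytes.
Bytes at offsets 5..6: 1C 9C.
In little-endian order the low byte comes first in memory.
Reassemble most-significant byte first: 9C 1C → 0x9C1C.
0x9C1C = 39964.

39964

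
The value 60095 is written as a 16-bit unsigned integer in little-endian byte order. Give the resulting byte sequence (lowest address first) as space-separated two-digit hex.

BF EA

60095 in hexadecimal, padded to 16 bits, is 0xEABF.
Split into bytes (most-significant first): EA BF.
Little-endian stores the least-significant byte at the lowest address.
So at ascending addresses the bytes are BF EA.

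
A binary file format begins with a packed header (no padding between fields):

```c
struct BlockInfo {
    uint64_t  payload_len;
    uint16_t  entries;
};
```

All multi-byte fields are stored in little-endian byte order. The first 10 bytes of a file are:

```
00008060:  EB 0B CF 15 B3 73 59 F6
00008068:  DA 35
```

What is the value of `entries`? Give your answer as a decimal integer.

13786

`entries` follows `payload_len` (8 bytes), so it starts at byte offset 8 and occupies 2 bytes.
Bytes at offsets 8..9: DA 35.
In little-endian order the low byte comes first in memory.
Reassemble most-significant byte first: 35 DA → 0x35DA.
0x35DA = 13786.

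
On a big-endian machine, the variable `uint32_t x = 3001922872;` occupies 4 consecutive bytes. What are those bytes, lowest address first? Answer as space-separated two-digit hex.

3001922872 in hexadecimal, padded to 32 bits, is 0xB2EDB538.
Split into bytes (most-significant first): B2 ED B5 38.
Big-endian stores the most-significant byte at the lowest address.
So the memory order matches the most-significant-first order: B2 ED B5 38.

B2 ED B5 38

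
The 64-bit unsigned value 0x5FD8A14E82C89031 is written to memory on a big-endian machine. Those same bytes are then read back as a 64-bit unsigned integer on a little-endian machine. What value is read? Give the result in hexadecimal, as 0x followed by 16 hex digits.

Stored big-endian, the bytes at ascending addresses are 5F D8 A1 4E 82 C8 90 31.
Read back as little-endian, the first byte is least significant, giving 0x3190C8824EA1D85F.

0x3190C8824EA1D85F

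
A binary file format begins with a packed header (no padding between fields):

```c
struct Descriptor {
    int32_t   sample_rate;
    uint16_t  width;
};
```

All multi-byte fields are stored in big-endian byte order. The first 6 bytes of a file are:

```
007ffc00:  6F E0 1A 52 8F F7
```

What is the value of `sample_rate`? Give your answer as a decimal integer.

1876957778

`sample_rate` is the first field, at byte offset 0, occupying 4 bytes.
Bytes at offsets 0..3: 6F E0 1A 52.
Big-endian: lowest address holds the most-significant byte.
The bytes are already most-significant first: 0x6FE01A52.
0x6FE01A52 = 1876957778.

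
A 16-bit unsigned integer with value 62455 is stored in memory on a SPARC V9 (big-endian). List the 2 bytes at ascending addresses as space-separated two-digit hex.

62455 in hexadecimal, padded to 16 bits, is 0xF3F7.
Split into bytes (most-significant first): F3 F7.
In big-endian order the high byte comes first in memory.
So the memory order matches the most-significant-first order: F3 F7.

F3 F7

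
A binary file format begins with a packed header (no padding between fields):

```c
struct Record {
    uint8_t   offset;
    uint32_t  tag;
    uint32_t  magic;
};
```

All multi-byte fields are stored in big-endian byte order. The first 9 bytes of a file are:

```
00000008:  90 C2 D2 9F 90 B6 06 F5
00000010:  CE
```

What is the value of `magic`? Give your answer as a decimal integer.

`magic` follows `offset` (1 B), `tag` (4 B), so it starts at offset 1 + 4 = 5 and occupies 4 bytes.
Bytes at offsets 5..8: B6 06 F5 CE.
Big-endian: lowest address holds the most-significant byte.
The bytes are already most-significant first: 0xB606F5CE.
0xB606F5CE = 3053909454.

3053909454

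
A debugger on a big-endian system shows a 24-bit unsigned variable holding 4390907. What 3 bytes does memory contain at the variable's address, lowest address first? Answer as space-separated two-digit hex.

4390907 in hexadecimal, padded to 24 bits, is 0x42FFFB.
Split into bytes (most-significant first): 42 FF FB.
Big-endian: lowest address holds the most-significant byte.
So the memory order matches the most-significant-first order: 42 FF FB.

42 FF FB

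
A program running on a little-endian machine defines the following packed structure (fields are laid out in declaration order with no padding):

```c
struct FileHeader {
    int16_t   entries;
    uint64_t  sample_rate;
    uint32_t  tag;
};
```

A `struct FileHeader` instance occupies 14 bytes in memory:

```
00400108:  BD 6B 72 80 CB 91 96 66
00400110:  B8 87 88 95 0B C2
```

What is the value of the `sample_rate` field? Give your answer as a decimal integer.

9779679387712192626

`sample_rate` follows `entries` (2 bytes), so it starts at byte offset 2 and occupies 8 bytes.
Bytes at offsets 2..9: 72 80 CB 91 96 66 B8 87.
In little-endian order the low byte comes first in memory.
Reassemble most-significant byte first: 87 B8 66 96 91 CB 80 72 → 0x87B8669691CB8072.
0x87B8669691CB8072 = 9779679387712192626.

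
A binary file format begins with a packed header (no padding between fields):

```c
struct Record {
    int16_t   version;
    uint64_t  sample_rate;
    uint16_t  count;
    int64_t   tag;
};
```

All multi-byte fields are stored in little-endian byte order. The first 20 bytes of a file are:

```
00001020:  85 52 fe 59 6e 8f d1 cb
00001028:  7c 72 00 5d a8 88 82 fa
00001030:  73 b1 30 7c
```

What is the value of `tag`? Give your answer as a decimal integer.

8948847571267389608

`tag` follows `version` (2 B), `sample_rate` (8 B), `count` (2 B), so it starts at offset 2 + 8 + 2 = 12 and occupies 8 bytes.
Bytes at offsets 12..19: A8 88 82 FA 73 B1 30 7C.
In little-endian order the low byte comes first in memory.
Reassemble most-significant byte first: 7C 30 B1 73 FA 82 88 A8 → 0x7C30B173FA8288A8.
0x7C30B173FA8288A8 = 8948847571267389608.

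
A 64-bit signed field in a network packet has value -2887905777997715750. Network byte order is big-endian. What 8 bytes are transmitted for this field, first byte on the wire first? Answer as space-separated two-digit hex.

Two's complement of -2887905777997715750 in 64 bits: 2887905777997715750 = 0x2813E7011A5A1926; invert → 0xD7EC18FEE5A5E6D9; add 1 → 0xD7EC18FEE5A5E6DA.
Split into bytes (most-significant first): D7 EC 18 FE E5 A5 E6 DA.
Big-endian: lowest address holds the most-significant byte.
So the memory order matches the most-significant-first order: D7 EC 18 FE E5 A5 E6 DA.

D7 EC 18 FE E5 A5 E6 DA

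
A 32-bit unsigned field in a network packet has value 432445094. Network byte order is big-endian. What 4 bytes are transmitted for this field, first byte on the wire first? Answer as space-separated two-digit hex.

432445094 in hexadecimal, padded to 32 bits, is 0x19C696A6.
Split into bytes (most-significant first): 19 C6 96 A6.
Big-endian stores the most-significant byte at the lowest address.
So the memory order matches the most-significant-first order: 19 C6 96 A6.

19 C6 96 A6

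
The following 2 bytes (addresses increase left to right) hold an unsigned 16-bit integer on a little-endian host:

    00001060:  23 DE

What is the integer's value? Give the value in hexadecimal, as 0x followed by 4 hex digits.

In little-endian order the low byte comes first in memory.
Reassemble most-significant byte first: DE 23 → 0xDE23.

0xDE23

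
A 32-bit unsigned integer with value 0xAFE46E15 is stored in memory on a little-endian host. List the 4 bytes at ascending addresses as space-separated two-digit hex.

15 6E E4 AF

Split into bytes (most-significant first): AF E4 6E 15.
Little-endian: lowest address holds the least-significant byte.
So at ascending addresses the bytes are 15 6E E4 AF.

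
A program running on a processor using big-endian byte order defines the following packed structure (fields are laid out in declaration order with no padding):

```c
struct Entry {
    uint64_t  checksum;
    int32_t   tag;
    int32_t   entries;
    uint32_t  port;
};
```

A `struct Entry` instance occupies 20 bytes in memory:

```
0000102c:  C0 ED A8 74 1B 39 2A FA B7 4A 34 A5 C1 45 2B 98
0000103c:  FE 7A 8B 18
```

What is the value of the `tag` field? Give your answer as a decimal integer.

-1219873627

`tag` follows `checksum` (8 bytes), so it starts at byte offset 8 and occupies 4 bytes.
Bytes at offsets 8..11: B7 4A 34 A5.
Big-endian: lowest address holds the most-significant byte.
The bytes are already most-significant first: 0xB74A34A5.
Top bit is set, so as a signed 32-bit value this is 0xB74A34A5 − 2^32 = -1219873627.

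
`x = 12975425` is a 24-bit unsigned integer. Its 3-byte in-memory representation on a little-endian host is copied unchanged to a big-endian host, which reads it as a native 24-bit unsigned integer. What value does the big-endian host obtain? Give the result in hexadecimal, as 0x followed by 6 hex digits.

0x41FDC5

12975425 in 24-bit hexadecimal is 0xC5FD41.
Stored little-endian, the bytes at ascending addresses are 41 FD C5.
Read back as big-endian, the last byte is least significant, giving 0x41FDC5.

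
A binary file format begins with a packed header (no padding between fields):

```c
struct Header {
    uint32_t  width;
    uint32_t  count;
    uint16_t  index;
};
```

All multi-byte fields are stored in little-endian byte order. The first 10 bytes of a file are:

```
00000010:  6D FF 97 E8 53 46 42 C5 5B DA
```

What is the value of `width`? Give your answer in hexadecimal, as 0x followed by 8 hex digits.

0xE897FF6D

`width` is the first field, at byte offset 0, occupying 4 bytes.
Bytes at offsets 0..3: 6D FF 97 E8.
Little-endian: lowest address holds the least-significant byte.
Reassemble most-significant byte first: E8 97 FF 6D → 0xE897FF6D.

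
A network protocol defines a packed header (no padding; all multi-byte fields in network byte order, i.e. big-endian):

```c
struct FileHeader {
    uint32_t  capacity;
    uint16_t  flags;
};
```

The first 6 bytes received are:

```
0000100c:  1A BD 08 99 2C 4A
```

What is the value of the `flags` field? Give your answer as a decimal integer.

11338

`flags` follows `capacity` (4 bytes), so it starts at byte offset 4 and occupies 2 bytes.
Bytes at offsets 4..5: 2C 4A.
Big-endian: lowest address holds the most-significant byte.
The bytes are already most-significant first: 0x2C4A.
0x2C4A = 11338.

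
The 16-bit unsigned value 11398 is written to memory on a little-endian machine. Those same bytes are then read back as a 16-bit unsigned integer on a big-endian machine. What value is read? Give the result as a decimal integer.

11398 in 16-bit hexadecimal is 0x2C86.
Stored little-endian, the bytes at ascending addresses are 86 2C.
Read back as big-endian, the last byte is least significant, giving 0x862C.
0x862C = 34348.

34348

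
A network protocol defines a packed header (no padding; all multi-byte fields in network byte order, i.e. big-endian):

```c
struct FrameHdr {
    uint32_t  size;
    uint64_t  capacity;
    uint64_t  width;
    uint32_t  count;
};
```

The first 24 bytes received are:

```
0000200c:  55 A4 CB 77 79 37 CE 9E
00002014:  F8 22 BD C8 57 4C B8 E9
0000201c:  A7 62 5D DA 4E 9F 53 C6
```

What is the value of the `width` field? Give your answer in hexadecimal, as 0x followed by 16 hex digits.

0x574CB8E9A7625DDA

`width` follows `size` (4 B), `capacity` (8 B), so it starts at offset 4 + 8 = 12 and occupies 8 bytes.
Bytes at offsets 12..19: 57 4C B8 E9 A7 62 5D DA.
Big-endian: lowest address holds the most-significant byte.
The bytes are already most-significant first: 0x574CB8E9A7625DDA.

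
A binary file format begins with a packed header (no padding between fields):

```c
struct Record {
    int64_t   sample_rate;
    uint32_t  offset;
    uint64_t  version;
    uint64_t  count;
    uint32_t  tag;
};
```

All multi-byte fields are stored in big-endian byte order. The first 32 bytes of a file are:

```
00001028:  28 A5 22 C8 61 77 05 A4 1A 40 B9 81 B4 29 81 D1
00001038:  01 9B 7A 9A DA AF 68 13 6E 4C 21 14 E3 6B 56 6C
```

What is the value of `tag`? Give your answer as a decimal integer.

3815462508

`tag` follows `sample_rate` (8 B), `offset` (4 B), `version` (8 B), `count` (8 B), so it starts at offset 8 + 4 + 8 + 8 = 28 and occupies 4 bytes.
Bytes at offsets 28..31: E3 6B 56 6C.
Big-endian stores the most-significant byte at the lowest address.
The bytes are already most-significant first: 0xE36B566C.
0xE36B566C = 3815462508.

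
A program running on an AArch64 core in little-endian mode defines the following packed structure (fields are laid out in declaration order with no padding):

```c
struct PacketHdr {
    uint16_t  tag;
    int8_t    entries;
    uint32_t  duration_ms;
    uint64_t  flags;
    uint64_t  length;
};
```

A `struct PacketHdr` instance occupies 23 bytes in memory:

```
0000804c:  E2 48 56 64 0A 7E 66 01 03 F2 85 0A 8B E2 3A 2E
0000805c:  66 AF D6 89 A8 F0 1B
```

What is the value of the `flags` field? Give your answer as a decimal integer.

4243106676249592577

`flags` follows `tag` (2 B), `entries` (1 B), `duration_ms` (4 B), so it starts at offset 2 + 1 + 4 = 7 and occupies 8 bytes.
Bytes at offsets 7..14: 01 03 F2 85 0A 8B E2 3A.
Little-endian stores the least-significant byte at the lowest address.
Reassemble most-significant byte first: 3A E2 8B 0A 85 F2 03 01 → 0x3AE28B0A85F20301.
0x3AE28B0A85F20301 = 4243106676249592577.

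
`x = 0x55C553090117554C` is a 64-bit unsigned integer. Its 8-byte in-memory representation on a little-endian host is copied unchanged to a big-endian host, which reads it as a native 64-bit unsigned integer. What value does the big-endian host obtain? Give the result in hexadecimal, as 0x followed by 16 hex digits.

Stored little-endian, the bytes at ascending addresses are 4C 55 17 01 09 53 C5 55.
Read back as big-endian, the last byte is least significant, giving 0x4C5517010953C555.

0x4C5517010953C555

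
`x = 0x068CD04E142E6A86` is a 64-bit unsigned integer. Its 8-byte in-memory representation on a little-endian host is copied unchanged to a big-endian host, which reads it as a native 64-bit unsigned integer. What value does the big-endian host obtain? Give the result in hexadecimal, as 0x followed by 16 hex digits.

0x866A2E144ED08C06

Stored little-endian, the bytes at ascending addresses are 86 6A 2E 14 4E D0 8C 06.
Read back as big-endian, the last byte is least significant, giving 0x866A2E144ED08C06.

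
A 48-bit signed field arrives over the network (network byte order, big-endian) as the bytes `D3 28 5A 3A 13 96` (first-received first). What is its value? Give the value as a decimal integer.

In big-endian order the high byte comes first in memory.
The bytes are already most-significant first: 0xD3285A3A1396.
Top bit is set, so as a signed 48-bit value this is 0xD3285A3A1396 − 2^48 = -49304710802538.

-49304710802538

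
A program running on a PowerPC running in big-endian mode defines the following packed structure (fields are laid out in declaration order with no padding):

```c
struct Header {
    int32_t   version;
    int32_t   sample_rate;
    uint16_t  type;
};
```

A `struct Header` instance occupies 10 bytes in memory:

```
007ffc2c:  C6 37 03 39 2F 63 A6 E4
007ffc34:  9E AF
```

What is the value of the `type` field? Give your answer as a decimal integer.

40623

`type` follows `version` (4 B), `sample_rate` (4 B), so it starts at offset 4 + 4 = 8 and occupies 2 bytes.
Bytes at offsets 8..9: 9E AF.
Big-endian: lowest address holds the most-significant byte.
The bytes are already most-significant first: 0x9EAF.
0x9EAF = 40623.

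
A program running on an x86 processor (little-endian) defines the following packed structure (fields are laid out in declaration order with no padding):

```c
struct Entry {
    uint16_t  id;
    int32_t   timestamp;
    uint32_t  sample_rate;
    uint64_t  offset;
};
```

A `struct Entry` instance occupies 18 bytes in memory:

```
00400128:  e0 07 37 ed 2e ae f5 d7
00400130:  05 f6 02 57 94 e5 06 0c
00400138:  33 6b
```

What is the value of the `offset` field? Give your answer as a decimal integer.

7724531009631573762

`offset` follows `id` (2 B), `timestamp` (4 B), `sample_rate` (4 B), so it starts at offset 2 + 4 + 4 = 10 and occupies 8 bytes.
Bytes at offsets 10..17: 02 57 94 E5 06 0C 33 6B.
In little-endian order the low byte comes first in memory.
Reassemble most-significant byte first: 6B 33 0C 06 E5 94 57 02 → 0x6B330C06E5945702.
0x6B330C06E5945702 = 7724531009631573762.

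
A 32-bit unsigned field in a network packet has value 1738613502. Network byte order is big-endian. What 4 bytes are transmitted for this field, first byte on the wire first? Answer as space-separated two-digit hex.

1738613502 in hexadecimal, padded to 32 bits, is 0x67A122FE.
Split into bytes (most-significant first): 67 A1 22 FE.
Big-endian stores the most-significant byte at the lowest address.
So the memory order matches the most-significant-first order: 67 A1 22 FE.

67 A1 22 FE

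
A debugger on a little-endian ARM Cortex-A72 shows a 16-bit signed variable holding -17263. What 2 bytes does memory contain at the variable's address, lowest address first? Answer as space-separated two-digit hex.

Two's complement of -17263 in 16 bits: 17263 = 0x436F; invert → 0xBC90; add 1 → 0xBC91.
Split into bytes (most-significant first): BC 91.
Little-endian stores the least-significant byte at the lowest address.
So at ascending addresses the bytes are 91 BC.

91 BC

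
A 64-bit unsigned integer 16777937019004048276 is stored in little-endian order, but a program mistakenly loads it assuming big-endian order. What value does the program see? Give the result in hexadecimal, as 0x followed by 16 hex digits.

0x94D39C51D334D7E8

16777937019004048276 in 64-bit hexadecimal is 0xE8D734D3519CD394.
Stored little-endian, the bytes at ascending addresses are 94 D3 9C 51 D3 34 D7 E8.
Read back as big-endian, the last byte is least significant, giving 0x94D39C51D334D7E8.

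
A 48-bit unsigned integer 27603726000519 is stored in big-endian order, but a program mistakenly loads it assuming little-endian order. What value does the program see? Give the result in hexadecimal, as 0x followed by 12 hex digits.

27603726000519 in 48-bit hexadecimal is 0x191AFE486187.
Stored big-endian, the bytes at ascending addresses are 19 1A FE 48 61 87.
Read back as little-endian, the first byte is least significant, giving 0x876148FE1A19.

0x876148FE1A19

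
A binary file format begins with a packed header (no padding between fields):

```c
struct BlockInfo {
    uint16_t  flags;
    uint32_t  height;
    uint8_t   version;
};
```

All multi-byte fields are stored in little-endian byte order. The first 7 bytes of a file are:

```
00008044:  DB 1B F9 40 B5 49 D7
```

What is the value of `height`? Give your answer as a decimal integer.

1236615417

`height` follows `flags` (2 bytes), so it starts at byte offset 2 and occupies 4 bytes.
Bytes at offsets 2..5: F9 40 B5 49.
Little-endian stores the least-significant byte at the lowest address.
Reassemble most-significant byte first: 49 B5 40 F9 → 0x49B540F9.
0x49B540F9 = 1236615417.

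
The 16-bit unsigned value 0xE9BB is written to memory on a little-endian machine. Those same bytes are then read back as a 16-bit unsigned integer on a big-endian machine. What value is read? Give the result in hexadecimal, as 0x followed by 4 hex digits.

Stored little-endian, the bytes at ascending addresses are BB E9.
Read back as big-endian, the last byte is least significant, giving 0xBBE9.

0xBBE9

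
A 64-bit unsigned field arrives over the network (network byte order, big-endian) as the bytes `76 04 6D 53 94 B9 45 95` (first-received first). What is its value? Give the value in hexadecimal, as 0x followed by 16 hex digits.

In big-endian order the high byte comes first in memory.
The bytes are already most-significant first: 0x76046D5394B94595.

0x76046D5394B94595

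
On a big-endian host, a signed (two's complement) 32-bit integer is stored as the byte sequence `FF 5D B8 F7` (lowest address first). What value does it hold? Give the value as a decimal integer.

-10635017

Big-endian: lowest address holds the most-significant byte.
The bytes are already most-significant first: 0xFF5DB8F7.
Top bit is set, so as a signed 32-bit value this is 0xFF5DB8F7 − 2^32 = -10635017.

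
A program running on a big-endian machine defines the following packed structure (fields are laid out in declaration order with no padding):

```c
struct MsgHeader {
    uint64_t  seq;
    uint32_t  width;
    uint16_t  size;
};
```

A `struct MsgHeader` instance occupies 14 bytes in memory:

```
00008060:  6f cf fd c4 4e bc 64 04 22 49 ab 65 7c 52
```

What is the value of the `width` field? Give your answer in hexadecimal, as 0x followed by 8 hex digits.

`width` follows `seq` (8 bytes), so it starts at byte offset 8 and occupies 4 bytes.
Bytes at offsets 8..11: 22 49 AB 65.
Big-endian: lowest address holds the most-significant byte.
The bytes are already most-significant first: 0x2249AB65.

0x2249AB65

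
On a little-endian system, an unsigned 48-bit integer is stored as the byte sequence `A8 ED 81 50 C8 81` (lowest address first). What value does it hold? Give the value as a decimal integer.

142697344134568

In little-endian order the low byte comes first in memory.
Reassemble most-significant byte first: 81 C8 50 81 ED A8 → 0x81C85081EDA8.
0x81C85081EDA8 = 142697344134568.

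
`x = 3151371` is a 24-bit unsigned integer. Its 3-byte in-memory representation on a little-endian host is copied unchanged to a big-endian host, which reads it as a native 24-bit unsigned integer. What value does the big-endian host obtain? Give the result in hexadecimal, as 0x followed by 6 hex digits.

3151371 in 24-bit hexadecimal is 0x30160B.
Stored little-endian, the bytes at ascending addresses are 0B 16 30.
Read back as big-endian, the last byte is least significant, giving 0x0B1630.

0x0B1630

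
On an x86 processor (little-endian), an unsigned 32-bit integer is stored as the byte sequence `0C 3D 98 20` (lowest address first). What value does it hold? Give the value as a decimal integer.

In little-endian order the low byte comes first in memory.
Reassemble most-significant byte first: 20 98 3D 0C → 0x20983D0C.
0x20983D0C = 546848012.

546848012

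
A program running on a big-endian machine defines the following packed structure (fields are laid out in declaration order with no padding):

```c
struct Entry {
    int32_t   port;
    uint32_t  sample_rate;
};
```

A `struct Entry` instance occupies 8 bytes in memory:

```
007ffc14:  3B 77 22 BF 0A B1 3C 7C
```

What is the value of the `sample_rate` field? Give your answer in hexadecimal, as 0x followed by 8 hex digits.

0x0AB13C7C

`sample_rate` follows `port` (4 bytes), so it starts at byte offset 4 and occupies 4 bytes.
Bytes at offsets 4..7: 0A B1 3C 7C.
Big-endian: lowest address holds the most-significant byte.
The bytes are already most-significant first: 0x0AB13C7C.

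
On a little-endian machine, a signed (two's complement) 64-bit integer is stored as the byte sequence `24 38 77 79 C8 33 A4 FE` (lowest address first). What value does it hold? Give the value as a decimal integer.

In little-endian order the low byte comes first in memory.
Reassemble most-significant byte first: FE A4 33 C8 79 77 38 24 → 0xFEA433C879773824.
Top bit is set, so as a signed 64-bit value this is 0xFEA433C879773824 − 2^64 = -97896355770976220.

-97896355770976220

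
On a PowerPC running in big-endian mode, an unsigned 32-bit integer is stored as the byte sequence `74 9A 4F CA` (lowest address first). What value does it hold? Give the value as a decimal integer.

1956270026

In big-endian order the high byte comes first in memory.
The bytes are already most-significant first: 0x749A4FCA.
0x749A4FCA = 1956270026.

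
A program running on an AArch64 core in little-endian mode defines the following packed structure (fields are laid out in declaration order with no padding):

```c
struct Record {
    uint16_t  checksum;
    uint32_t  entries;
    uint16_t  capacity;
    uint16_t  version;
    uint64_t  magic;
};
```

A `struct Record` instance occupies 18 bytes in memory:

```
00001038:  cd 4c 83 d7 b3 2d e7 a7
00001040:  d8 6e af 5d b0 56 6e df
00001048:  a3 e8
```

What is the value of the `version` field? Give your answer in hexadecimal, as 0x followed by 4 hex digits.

`version` follows `checksum` (2 B), `entries` (4 B), `capacity` (2 B), so it starts at offset 2 + 4 + 2 = 8 and occupies 2 bytes.
Bytes at offsets 8..9: D8 6E.
Little-endian stores the least-significant byte at the lowest address.
Reassemble most-significant byte first: 6E D8 → 0x6ED8.

0x6ED8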